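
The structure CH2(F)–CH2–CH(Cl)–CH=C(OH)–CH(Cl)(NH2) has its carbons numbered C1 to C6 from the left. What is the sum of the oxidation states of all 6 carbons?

-2

Assign +1 per bond to O/N/halogen, −1 per bond to H or an electropositive element, and 0 per bond to carbon. Tallying each carbon:
C1: 1C, 2H, 1F → 0 − 2 + 1 = -1
C2: 2C, 2H → 0 − 2 = -2
C3: 2C, 1H, 1Cl → 0 − 1 + 1 = 0
C4: 3C, 1H → 0 − 1 = -1
C5: 3C, 1O → 0 + 1 = +1
C6: 1C, 1H, 1N, 1Cl → 0 − 1 + 1 + 1 = +1
Sum = -1 − 2 + 0 − 1 + 1 + 1 = -2.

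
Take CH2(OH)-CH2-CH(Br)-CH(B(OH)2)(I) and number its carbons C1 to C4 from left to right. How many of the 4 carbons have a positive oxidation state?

0

Bonds to more-electronegative neighbours contribute +1 each, bonds to H or metals contribute −1 each, and C–C bonds contribute 0. Tallying each carbon:
C1: 1C, 2H, 1O → 0 − 2 + 1 = -1
C2: 2C, 2H → 0 − 2 = -2
C3: 2C, 1H, 1Br → 0 − 1 + 1 = 0
C4: 1C, 1H, 1I, 1B → 0 − 1 + 1 − 1 = -1
0 carbons meet the condition.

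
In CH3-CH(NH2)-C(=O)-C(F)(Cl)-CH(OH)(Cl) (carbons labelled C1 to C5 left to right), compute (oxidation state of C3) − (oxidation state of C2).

C3: 2C, 2O → 0 + 2 = +2
C2: 2C, 1H, 1N → 0 − 1 + 1 = 0
Difference: +2 − (0) = +2.

+2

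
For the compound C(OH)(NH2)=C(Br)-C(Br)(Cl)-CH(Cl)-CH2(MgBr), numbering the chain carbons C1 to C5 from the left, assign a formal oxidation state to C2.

Assign +1 per bond to O/N/halogen, −1 per bond to H or an electropositive element, and 0 per bond to carbon.
C2 has a double bond to C (2×0 = 0), one bond to C (0), one bond to Br (+1).
Oxidation state = 0 + 0 + 1 = +1.

+1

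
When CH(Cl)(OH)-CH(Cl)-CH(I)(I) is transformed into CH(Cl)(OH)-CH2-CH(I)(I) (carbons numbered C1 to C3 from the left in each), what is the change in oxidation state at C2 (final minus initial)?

-2

Before: C2 has 2 bonds to C, 1 bond to H, 1 bond to Cl → oxidation state 0.
After: C2 has 2 bonds to C, 2 bonds to H → oxidation state -2.
Δ = -2 − (0) = -2, so this is a reduction at C2.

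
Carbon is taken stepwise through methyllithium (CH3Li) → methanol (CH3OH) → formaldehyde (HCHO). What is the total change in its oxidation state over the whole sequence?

Carbon oxidation states along the series — methyllithium: -4, methanol: -2, formaldehyde: 0.
Net change = 0 − (-4) = +4.

+4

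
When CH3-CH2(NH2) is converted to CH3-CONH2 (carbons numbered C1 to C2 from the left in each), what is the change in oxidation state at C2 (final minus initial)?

+4

Before: C2 has 1 bond to C, 2 bonds to H, 1 bond to N → oxidation state -1.
After: C2 has 1 bond to C, 2 bonds to O, 1 bond to N → oxidation state +3.
Δ = +3 − (-1) = +4, so this is an oxidation at C2.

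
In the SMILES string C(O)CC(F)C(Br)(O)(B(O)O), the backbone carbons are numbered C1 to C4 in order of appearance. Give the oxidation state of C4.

Each bond to a more electronegative atom (O, N, halogen) counts +1, each bond to a less electronegative atom (H, metal, B, Si) counts −1, and each C–C bond counts 0.
C4 has one bond to C (0), one bond to Br (+1), one bond to O (+1), one bond to B (-1).
Oxidation state = 0 + 1 + 1 − 1 = +1.

+1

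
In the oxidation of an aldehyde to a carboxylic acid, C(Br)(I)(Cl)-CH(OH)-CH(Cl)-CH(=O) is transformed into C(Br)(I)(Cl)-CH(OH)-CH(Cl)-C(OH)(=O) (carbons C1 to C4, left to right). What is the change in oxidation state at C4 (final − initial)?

Before: C4 has 1 bond to C, 1 bond to H, 2 bonds to O → oxidation state +1.
After: C4 has 1 bond to C, 3 bonds to O → oxidation state +3.
Δ = +3 − (+1) = +2, so this is an oxidation at C4.

+2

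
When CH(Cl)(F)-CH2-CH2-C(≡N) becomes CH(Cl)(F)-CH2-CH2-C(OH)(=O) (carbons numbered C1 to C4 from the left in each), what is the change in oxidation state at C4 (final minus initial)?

Before: C4 has 1 bond to C, 3 bonds to N → oxidation state +3.
After: C4 has 1 bond to C, 3 bonds to O → oxidation state +3.
Δ = +3 − (+3) = 0, so no net redox change at C4.

0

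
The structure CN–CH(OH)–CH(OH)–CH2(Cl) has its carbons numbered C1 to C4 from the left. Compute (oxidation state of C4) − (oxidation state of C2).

-1

C4: 1C, 2H, 1Cl → 0 − 2 + 1 = -1
C2: 2C, 1H, 1O → 0 − 1 + 1 = 0
Difference: -1 − (0) = -1.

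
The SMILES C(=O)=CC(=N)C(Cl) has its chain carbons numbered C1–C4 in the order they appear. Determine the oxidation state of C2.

Count +1 for every bond to an atom more electronegative than carbon and −1 for every bond to one less electronegative; C–C bonds are 0.
C2 has a double bond to C (2×0 = 0), one bond to C (0), one bond to H (-1).
Oxidation state = 0 + 0 − 1 = -1.

-1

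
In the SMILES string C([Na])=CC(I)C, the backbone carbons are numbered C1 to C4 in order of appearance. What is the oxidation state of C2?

-1

Assign +1 per bond to O/N/halogen, −1 per bond to H or an electropositive element, and 0 per bond to carbon.
C2 has a double bond to C (2×0 = 0), one bond to C (0), one bond to H (-1).
Oxidation state = 0 + 0 − 1 = -1.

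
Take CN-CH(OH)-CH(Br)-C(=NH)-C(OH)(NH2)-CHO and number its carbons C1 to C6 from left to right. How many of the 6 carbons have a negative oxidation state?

Tallying each carbon's bonds:
C1: 1C, 3N → 0 + 3 = +3
C2: 2C, 1H, 1O → 0 − 1 + 1 = 0
C3: 2C, 1H, 1Br → 0 − 1 + 1 = 0
C4: 2C, 2N → 0 + 2 = +2
C5: 2C, 1O, 1N → 0 + 1 + 1 = +2
C6: 1C, 1H, 2O → 0 − 1 + 2 = +1
0 carbons meet the condition.

0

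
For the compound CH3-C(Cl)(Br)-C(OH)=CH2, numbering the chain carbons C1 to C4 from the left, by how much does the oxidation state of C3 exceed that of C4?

+3

C3: 3C, 1O → 0 + 1 = +1
C4: 2C, 2H → 0 − 2 = -2
Difference: +1 − (-2) = +3.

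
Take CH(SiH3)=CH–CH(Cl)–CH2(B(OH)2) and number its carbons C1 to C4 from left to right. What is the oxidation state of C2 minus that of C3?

C2: 3C, 1H → 0 − 1 = -1
C3: 2C, 1H, 1Cl → 0 − 1 + 1 = 0
Difference: -1 − (0) = -1.

-1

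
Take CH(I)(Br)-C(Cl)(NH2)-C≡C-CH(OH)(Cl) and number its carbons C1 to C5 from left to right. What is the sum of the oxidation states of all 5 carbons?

+4

Tallying each carbon's bonds:
C1: 1C, 1H, 1Br, 1I → 0 − 1 + 1 + 1 = +1
C2: 2C, 1N, 1Cl → 0 + 1 + 1 = +2
C3: 4C → 0 = 0
C4: 4C → 0 = 0
C5: 1C, 1H, 1O, 1Cl → 0 − 1 + 1 + 1 = +1
Sum = +1 + 2 + 0 + 0 + 1 = +4.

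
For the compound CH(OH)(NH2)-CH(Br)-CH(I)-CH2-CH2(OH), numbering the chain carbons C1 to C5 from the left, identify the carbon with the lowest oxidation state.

C4

Tallying each carbon's bonds:
C1: 1C, 1H, 1O, 1N → 0 − 1 + 1 + 1 = +1
C2: 2C, 1H, 1Br → 0 − 1 + 1 = 0
C3: 2C, 1H, 1I → 0 − 1 + 1 = 0
C4: 2C, 2H → 0 − 2 = -2
C5: 1C, 2H, 1O → 0 − 2 + 1 = -1
The most reduced carbon is C4 at -2.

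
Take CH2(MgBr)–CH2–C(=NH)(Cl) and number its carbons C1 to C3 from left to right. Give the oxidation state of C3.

+3

Count +1 for every bond to an atom more electronegative than carbon and −1 for every bond to one less electronegative; C–C bonds are 0.
C3 has one bond to C (0), a double bond to N (2×+1 = +2), one bond to Cl (+1).
Oxidation state = 0 + 2 + 1 = +3.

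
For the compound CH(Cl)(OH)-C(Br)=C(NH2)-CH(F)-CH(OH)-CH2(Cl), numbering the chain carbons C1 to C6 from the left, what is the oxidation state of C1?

Bonds to more-electronegative neighbours contribute +1 each, bonds to H or metals contribute −1 each, and C–C bonds contribute 0.
C1 has one bond to C (0), one bond to H (-1), one bond to Cl (+1), one bond to O (+1).
Oxidation state = 0 − 1 + 1 + 1 = +1.

+1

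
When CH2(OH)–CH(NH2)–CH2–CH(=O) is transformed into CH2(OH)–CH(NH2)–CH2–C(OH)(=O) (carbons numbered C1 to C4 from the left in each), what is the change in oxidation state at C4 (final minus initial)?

Before: C4 has 1 bond to C, 1 bond to H, 2 bonds to O → oxidation state +1.
After: C4 has 1 bond to C, 3 bonds to O → oxidation state +3.
Δ = +3 − (+1) = +2, so this is an oxidation at C4.

+2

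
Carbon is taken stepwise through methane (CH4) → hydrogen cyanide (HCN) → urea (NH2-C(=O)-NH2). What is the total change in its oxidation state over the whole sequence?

Carbon oxidation states along the series — methane: -4, hydrogen cyanide: +2, urea: +4.
Net change = +4 − (-4) = +8.

+8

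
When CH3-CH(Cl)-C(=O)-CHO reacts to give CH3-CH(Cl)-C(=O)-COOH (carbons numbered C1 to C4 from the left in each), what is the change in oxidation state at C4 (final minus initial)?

Before: C4 has 1 bond to C, 1 bond to H, 2 bonds to O → oxidation state +1.
After: C4 has 1 bond to C, 3 bonds to O → oxidation state +3.
Δ = +3 − (+1) = +2, so this is an oxidation at C4.

+2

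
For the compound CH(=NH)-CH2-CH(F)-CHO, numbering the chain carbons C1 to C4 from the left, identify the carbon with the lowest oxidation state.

C2

Tallying each carbon's bonds:
C1: 1C, 1H, 2N → 0 − 1 + 2 = +1
C2: 2C, 2H → 0 − 2 = -2
C3: 2C, 1H, 1F → 0 − 1 + 1 = 0
C4: 1C, 1H, 2O → 0 − 1 + 2 = +1
The most reduced carbon is C2 at -2.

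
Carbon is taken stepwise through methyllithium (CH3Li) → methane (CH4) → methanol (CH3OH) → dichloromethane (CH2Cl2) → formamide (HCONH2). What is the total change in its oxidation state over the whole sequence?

Carbon oxidation states along the series — methyllithium: -4, methane: -4, methanol: -2, dichloromethane: 0, formamide: +2.
Net change = +2 − (-4) = +6.

+6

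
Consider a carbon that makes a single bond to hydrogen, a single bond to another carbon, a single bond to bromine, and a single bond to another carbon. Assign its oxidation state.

0

Each bond to a more electronegative atom (O, N, halogen) counts +1, each bond to a less electronegative atom (H, metal, B, Si) counts −1, and each C–C bond counts 0.
The carbon has one bond to C (0), one bond to C (0), one bond to Br (+1), one bond to H (-1).
Oxidation state = 0 + 0 + 1 − 1 = 0.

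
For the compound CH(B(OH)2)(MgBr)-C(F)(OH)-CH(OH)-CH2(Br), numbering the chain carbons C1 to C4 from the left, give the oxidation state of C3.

0

C3 has one bond to C (0), one bond to C (0), one bond to H (-1), one bond to O (+1).
Oxidation state = 0 + 0 − 1 + 1 = 0.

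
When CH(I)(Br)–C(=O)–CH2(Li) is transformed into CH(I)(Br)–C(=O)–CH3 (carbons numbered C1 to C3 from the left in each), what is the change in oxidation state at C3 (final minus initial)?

0

Before: C3 has 1 bond to C, 2 bonds to H, 1 bond to Li → oxidation state -3.
After: C3 has 1 bond to C, 3 bonds to H → oxidation state -3.
Δ = -3 − (-3) = 0, so no net redox change at C3.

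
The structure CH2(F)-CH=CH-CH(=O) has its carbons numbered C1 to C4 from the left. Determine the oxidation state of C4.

C4 has one bond to C (0), one bond to H (-1), a double bond to O (2×+1 = +2).
Oxidation state = 0 − 1 + 2 = +1.

+1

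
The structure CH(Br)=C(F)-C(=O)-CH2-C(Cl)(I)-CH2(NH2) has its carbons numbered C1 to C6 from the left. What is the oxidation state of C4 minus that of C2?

C4: 2C, 2H → 0 − 2 = -2
C2: 3C, 1F → 0 + 1 = +1
Difference: -2 − (+1) = -3.

-3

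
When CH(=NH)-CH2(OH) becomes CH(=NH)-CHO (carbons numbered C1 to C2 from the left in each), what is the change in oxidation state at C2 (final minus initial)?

+2

Before: C2 has 1 bond to C, 2 bonds to H, 1 bond to O → oxidation state -1.
After: C2 has 1 bond to C, 1 bond to H, 2 bonds to O → oxidation state +1.
Δ = +1 − (-1) = +2, so this is an oxidation at C2.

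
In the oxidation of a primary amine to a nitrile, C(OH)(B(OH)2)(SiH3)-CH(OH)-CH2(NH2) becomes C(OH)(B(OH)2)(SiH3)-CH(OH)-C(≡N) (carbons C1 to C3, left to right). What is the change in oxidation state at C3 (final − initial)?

+4

Before: C3 has 1 bond to C, 2 bonds to H, 1 bond to N → oxidation state -1.
After: C3 has 1 bond to C, 3 bonds to N → oxidation state +3.
Δ = +3 − (-1) = +4, so this is an oxidation at C3.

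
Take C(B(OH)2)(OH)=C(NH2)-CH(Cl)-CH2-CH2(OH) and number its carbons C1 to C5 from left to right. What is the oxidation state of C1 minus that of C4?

+2

C1: 2C, 1O, 1B → 0 + 1 − 1 = 0
C4: 2C, 2H → 0 − 2 = -2
Difference: 0 − (-2) = +2.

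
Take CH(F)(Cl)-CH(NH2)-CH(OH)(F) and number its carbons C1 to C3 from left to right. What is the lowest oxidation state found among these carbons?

Each bond to a more electronegative atom (O, N, halogen) counts +1, each bond to a less electronegative atom (H, metal, B, Si) counts −1, and each C–C bond counts 0. Tallying each carbon:
C1: 1C, 1H, 1F, 1Cl → 0 − 1 + 1 + 1 = +1
C2: 2C, 1H, 1N → 0 − 1 + 1 = 0
C3: 1C, 1H, 1O, 1F → 0 − 1 + 1 + 1 = +1
The lowest value is 0.

0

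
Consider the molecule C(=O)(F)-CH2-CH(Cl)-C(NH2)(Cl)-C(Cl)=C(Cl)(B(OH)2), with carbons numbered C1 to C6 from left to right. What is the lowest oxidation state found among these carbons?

Assign +1 per bond to O/N/halogen, −1 per bond to H or an electropositive element, and 0 per bond to carbon. Tallying each carbon:
C1: 1C, 2O, 1F → 0 + 2 + 1 = +3
C2: 2C, 2H → 0 − 2 = -2
C3: 2C, 1H, 1Cl → 0 − 1 + 1 = 0
C4: 2C, 1N, 1Cl → 0 + 1 + 1 = +2
C5: 3C, 1Cl → 0 + 1 = +1
C6: 2C, 1Cl, 1B → 0 + 1 − 1 = 0
The lowest value is -2.

-2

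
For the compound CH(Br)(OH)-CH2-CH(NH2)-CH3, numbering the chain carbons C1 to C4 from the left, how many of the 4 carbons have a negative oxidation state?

2

Each bond to a more electronegative atom (O, N, halogen) counts +1, each bond to a less electronegative atom (H, metal, B, Si) counts −1, and each C–C bond counts 0. Tallying each carbon:
C1: 1C, 1H, 1O, 1Br → 0 − 1 + 1 + 1 = +1
C2: 2C, 2H → 0 − 2 = -2
C3: 2C, 1H, 1N → 0 − 1 + 1 = 0
C4: 1C, 3H → 0 − 3 = -3
2 carbons (C2, C4) meet the condition.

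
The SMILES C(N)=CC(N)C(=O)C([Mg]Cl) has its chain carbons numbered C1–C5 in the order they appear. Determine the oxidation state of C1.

0

Count +1 for every bond to an atom more electronegative than carbon and −1 for every bond to one less electronegative; C–C bonds are 0.
C1 has a double bond to C (2×0 = 0), one bond to N (+1), one bond to H (-1).
Oxidation state = 0 + 1 − 1 = 0.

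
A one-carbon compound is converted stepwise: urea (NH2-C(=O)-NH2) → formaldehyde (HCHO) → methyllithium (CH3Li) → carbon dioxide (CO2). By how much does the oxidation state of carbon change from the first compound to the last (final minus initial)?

Carbon oxidation states along the series — urea: +4, formaldehyde: 0, methyllithium: -4, carbon dioxide: +4.
Net change = +4 − (+4) = 0.

0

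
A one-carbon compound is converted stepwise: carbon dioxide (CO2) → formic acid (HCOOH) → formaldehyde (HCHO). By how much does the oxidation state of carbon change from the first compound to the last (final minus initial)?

Carbon oxidation states along the series — carbon dioxide: +4, formic acid: +2, formaldehyde: 0.
Net change = 0 − (+4) = -4.

-4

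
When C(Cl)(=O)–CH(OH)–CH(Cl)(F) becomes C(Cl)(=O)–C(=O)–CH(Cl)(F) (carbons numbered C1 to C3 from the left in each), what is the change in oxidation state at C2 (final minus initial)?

+2

Before: C2 has 2 bonds to C, 1 bond to H, 1 bond to O → oxidation state 0.
After: C2 has 2 bonds to C, 2 bonds to O → oxidation state +2.
Δ = +2 − (0) = +2, so this is an oxidation at C2.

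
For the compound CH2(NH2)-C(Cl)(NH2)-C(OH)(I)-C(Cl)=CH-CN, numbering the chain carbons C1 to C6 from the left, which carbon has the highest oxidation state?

C6

Bonds to more-electronegative neighbours contribute +1 each, bonds to H or metals contribute −1 each, and C–C bonds contribute 0. Tallying each carbon:
C1: 1C, 2H, 1N → 0 − 2 + 1 = -1
C2: 2C, 1N, 1Cl → 0 + 1 + 1 = +2
C3: 2C, 1O, 1I → 0 + 1 + 1 = +2
C4: 3C, 1Cl → 0 + 1 = +1
C5: 3C, 1H → 0 − 1 = -1
C6: 1C, 3N → 0 + 3 = +3
The most oxidised carbon is C6 at +3.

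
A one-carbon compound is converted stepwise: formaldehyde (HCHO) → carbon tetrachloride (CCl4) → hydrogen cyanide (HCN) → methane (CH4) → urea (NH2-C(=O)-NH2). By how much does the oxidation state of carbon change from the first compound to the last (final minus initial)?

Carbon oxidation states along the series — formaldehyde: 0, carbon tetrachloride: +4, hydrogen cyanide: +2, methane: -4, urea: +4.
Net change = +4 − (0) = +4.

+4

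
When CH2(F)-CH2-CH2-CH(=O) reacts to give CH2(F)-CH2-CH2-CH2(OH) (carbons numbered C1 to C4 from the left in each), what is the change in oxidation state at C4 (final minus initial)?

Before: C4 has 1 bond to C, 1 bond to H, 2 bonds to O → oxidation state +1.
After: C4 has 1 bond to C, 2 bonds to H, 1 bond to O → oxidation state -1.
Δ = -1 − (+1) = -2, so this is a reduction at C4.

-2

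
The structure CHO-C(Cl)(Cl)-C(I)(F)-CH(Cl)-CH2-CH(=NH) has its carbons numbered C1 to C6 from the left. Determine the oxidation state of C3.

+2

C3 has one bond to C (0), one bond to C (0), one bond to I (+1), one bond to F (+1).
Oxidation state = 0 + 0 + 1 + 1 = +2.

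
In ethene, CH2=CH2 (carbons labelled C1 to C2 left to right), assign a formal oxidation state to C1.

-2

C1 has one bond to H (-1), one bond to H (-1), a double bond to C (2×0 = 0).
Oxidation state = -1 − 1 + 0 = -2.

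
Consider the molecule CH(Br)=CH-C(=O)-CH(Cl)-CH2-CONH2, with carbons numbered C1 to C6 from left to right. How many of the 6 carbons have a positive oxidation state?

2

Each bond to a more electronegative atom (O, N, halogen) counts +1, each bond to a less electronegative atom (H, metal, B, Si) counts −1, and each C–C bond counts 0. Tallying each carbon:
C1: 2C, 1H, 1Br → 0 − 1 + 1 = 0
C2: 3C, 1H → 0 − 1 = -1
C3: 2C, 2O → 0 + 2 = +2
C4: 2C, 1H, 1Cl → 0 − 1 + 1 = 0
C5: 2C, 2H → 0 − 2 = -2
C6: 1C, 2O, 1N → 0 + 2 + 1 = +3
2 carbons (C3, C6) meet the condition.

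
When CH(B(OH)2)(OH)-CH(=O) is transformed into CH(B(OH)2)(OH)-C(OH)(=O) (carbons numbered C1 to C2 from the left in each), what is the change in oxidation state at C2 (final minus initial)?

+2

Before: C2 has 1 bond to C, 1 bond to H, 2 bonds to O → oxidation state +1.
After: C2 has 1 bond to C, 3 bonds to O → oxidation state +3.
Δ = +3 − (+1) = +2, so this is an oxidation at C2.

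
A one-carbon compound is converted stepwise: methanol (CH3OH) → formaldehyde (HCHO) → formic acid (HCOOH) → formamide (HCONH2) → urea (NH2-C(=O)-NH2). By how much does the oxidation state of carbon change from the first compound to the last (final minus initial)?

+6

Carbon oxidation states along the series — methanol: -2, formaldehyde: 0, formic acid: +2, formamide: +2, urea: +4.
Net change = +4 − (-2) = +6.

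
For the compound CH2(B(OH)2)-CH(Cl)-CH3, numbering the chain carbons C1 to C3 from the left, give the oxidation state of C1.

-3

Count +1 for every bond to an atom more electronegative than carbon and −1 for every bond to one less electronegative; C–C bonds are 0.
C1 has one bond to C (0), one bond to B (-1), one bond to H (-1), one bond to H (-1).
Oxidation state = 0 − 1 − 1 − 1 = -3.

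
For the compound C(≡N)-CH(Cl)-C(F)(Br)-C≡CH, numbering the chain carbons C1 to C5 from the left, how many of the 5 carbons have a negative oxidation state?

1

Count +1 for every bond to an atom more electronegative than carbon and −1 for every bond to one less electronegative; C–C bonds are 0. Tallying each carbon:
C1: 1C, 3N → 0 + 3 = +3
C2: 2C, 1H, 1Cl → 0 − 1 + 1 = 0
C3: 2C, 1F, 1Br → 0 + 1 + 1 = +2
C4: 4C → 0 = 0
C5: 3C, 1H → 0 − 1 = -1
1 carbon (C5) meets the condition.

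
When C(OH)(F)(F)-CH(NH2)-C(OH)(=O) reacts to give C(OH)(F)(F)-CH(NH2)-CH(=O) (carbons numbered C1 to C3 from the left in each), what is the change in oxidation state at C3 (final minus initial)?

Before: C3 has 1 bond to C, 3 bonds to O → oxidation state +3.
After: C3 has 1 bond to C, 1 bond to H, 2 bonds to O → oxidation state +1.
Δ = +1 − (+3) = -2, so this is a reduction at C3.

-2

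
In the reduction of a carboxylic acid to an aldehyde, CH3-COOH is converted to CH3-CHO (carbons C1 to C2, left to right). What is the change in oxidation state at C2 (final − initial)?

-2

Before: C2 has 1 bond to C, 3 bonds to O → oxidation state +3.
After: C2 has 1 bond to C, 1 bond to H, 2 bonds to O → oxidation state +1.
Δ = +1 − (+3) = -2, so this is a reduction at C2.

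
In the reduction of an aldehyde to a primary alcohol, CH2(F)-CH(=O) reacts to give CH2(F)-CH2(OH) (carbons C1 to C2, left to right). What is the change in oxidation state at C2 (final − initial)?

Before: C2 has 1 bond to C, 1 bond to H, 2 bonds to O → oxidation state +1.
After: C2 has 1 bond to C, 2 bonds to H, 1 bond to O → oxidation state -1.
Δ = -1 − (+1) = -2, so this is a reduction at C2.

-2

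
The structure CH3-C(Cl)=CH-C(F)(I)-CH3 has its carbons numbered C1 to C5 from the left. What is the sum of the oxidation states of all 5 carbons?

Bonds to more-electronegative neighbours contribute +1 each, bonds to H or metals contribute −1 each, and C–C bonds contribute 0. Tallying each carbon:
C1: 1C, 3H → 0 − 3 = -3
C2: 3C, 1Cl → 0 + 1 = +1
C3: 3C, 1H → 0 − 1 = -1
C4: 2C, 1F, 1I → 0 + 1 + 1 = +2
C5: 1C, 3H → 0 − 3 = -3
Sum = -3 + 1 − 1 + 2 − 3 = -4.

-4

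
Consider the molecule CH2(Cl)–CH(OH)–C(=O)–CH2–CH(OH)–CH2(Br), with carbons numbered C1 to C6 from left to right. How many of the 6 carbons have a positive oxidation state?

Assign +1 per bond to O/N/halogen, −1 per bond to H or an electropositive element, and 0 per bond to carbon. Tallying each carbon:
C1: 1C, 2H, 1Cl → 0 − 2 + 1 = -1
C2: 2C, 1H, 1O → 0 − 1 + 1 = 0
C3: 2C, 2O → 0 + 2 = +2
C4: 2C, 2H → 0 − 2 = -2
C5: 2C, 1H, 1O → 0 − 1 + 1 = 0
C6: 1C, 2H, 1Br → 0 − 2 + 1 = -1
1 carbon (C3) meets the condition.

1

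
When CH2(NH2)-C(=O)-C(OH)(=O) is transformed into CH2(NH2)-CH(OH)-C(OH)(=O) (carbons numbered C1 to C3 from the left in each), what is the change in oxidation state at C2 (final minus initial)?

-2

Before: C2 has 2 bonds to C, 2 bonds to O → oxidation state +2.
After: C2 has 2 bonds to C, 1 bond to H, 1 bond to O → oxidation state 0.
Δ = 0 − (+2) = -2, so this is a reduction at C2.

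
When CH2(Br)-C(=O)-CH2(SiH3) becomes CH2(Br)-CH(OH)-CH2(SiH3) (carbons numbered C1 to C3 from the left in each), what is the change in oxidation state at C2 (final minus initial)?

Before: C2 has 2 bonds to C, 2 bonds to O → oxidation state +2.
After: C2 has 2 bonds to C, 1 bond to H, 1 bond to O → oxidation state 0.
Δ = 0 − (+2) = -2, so this is a reduction at C2.

-2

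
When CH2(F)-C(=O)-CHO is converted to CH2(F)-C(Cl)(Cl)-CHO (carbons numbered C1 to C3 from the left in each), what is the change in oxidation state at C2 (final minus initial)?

Before: C2 has 2 bonds to C, 2 bonds to O → oxidation state +2.
After: C2 has 2 bonds to C, 2 bonds to Cl → oxidation state +2.
Δ = +2 − (+2) = 0, so no net redox change at C2.

0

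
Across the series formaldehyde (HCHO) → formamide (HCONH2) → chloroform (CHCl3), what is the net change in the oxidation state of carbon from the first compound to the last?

+2

Carbon oxidation states along the series — formaldehyde: 0, formamide: +2, chloroform: +2.
Net change = +2 − (0) = +2.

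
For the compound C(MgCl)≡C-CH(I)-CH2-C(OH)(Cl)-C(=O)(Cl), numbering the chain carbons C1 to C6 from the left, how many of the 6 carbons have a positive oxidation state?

Count +1 for every bond to an atom more electronegative than carbon and −1 for every bond to one less electronegative; C–C bonds are 0. Tallying each carbon:
C1: 3C, 1Mg → 0 − 1 = -1
C2: 4C → 0 = 0
C3: 2C, 1H, 1I → 0 − 1 + 1 = 0
C4: 2C, 2H → 0 − 2 = -2
C5: 2C, 1O, 1Cl → 0 + 1 + 1 = +2
C6: 1C, 2O, 1Cl → 0 + 2 + 1 = +3
2 carbons (C5, C6) meet the condition.

2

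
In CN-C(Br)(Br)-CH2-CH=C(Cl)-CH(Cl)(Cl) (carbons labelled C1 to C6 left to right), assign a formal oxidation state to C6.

+1

C6 has one bond to C (0), one bond to Cl (+1), one bond to H (-1), one bond to Cl (+1).
Oxidation state = 0 + 1 − 1 + 1 = +1.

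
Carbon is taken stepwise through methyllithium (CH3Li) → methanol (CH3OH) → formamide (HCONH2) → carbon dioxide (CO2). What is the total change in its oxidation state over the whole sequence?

+8

Carbon oxidation states along the series — methyllithium: -4, methanol: -2, formamide: +2, carbon dioxide: +4.
Net change = +4 − (-4) = +8.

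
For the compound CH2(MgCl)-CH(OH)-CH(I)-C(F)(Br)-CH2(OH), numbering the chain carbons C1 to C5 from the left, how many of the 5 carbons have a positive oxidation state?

Each bond to a more electronegative atom (O, N, halogen) counts +1, each bond to a less electronegative atom (H, metal, B, Si) counts −1, and each C–C bond counts 0. Tallying each carbon:
C1: 1C, 2H, 1Mg → 0 − 2 − 1 = -3
C2: 2C, 1H, 1O → 0 − 1 + 1 = 0
C3: 2C, 1H, 1I → 0 − 1 + 1 = 0
C4: 2C, 1F, 1Br → 0 + 1 + 1 = +2
C5: 1C, 2H, 1O → 0 − 2 + 1 = -1
1 carbon (C4) meets the condition.

1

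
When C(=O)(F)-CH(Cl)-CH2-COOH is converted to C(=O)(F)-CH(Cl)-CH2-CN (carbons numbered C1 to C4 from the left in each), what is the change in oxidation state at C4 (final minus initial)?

Before: C4 has 1 bond to C, 3 bonds to O → oxidation state +3.
After: C4 has 1 bond to C, 3 bonds to N → oxidation state +3.
Δ = +3 − (+3) = 0, so no net redox change at C4.

0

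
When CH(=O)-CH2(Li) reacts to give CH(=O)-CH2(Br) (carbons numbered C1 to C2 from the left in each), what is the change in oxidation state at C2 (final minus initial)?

Before: C2 has 1 bond to C, 2 bonds to H, 1 bond to Li → oxidation state -3.
After: C2 has 1 bond to C, 2 bonds to H, 1 bond to Br → oxidation state -1.
Δ = -1 − (-3) = +2, so this is an oxidation at C2.

+2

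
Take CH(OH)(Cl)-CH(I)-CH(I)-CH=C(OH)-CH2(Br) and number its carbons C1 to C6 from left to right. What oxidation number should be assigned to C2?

0

C2 has one bond to C (0), one bond to C (0), one bond to H (-1), one bond to I (+1).
Oxidation state = 0 + 0 − 1 + 1 = 0.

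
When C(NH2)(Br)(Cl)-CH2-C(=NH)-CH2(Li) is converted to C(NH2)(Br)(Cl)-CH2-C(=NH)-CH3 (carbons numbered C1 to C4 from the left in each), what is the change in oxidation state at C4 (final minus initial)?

0

Before: C4 has 1 bond to C, 2 bonds to H, 1 bond to Li → oxidation state -3.
After: C4 has 1 bond to C, 3 bonds to H → oxidation state -3.
Δ = -3 − (-3) = 0, so no net redox change at C4.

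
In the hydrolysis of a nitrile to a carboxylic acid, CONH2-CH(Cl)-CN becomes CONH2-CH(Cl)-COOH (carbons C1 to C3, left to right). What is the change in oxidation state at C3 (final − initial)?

0

Before: C3 has 1 bond to C, 3 bonds to N → oxidation state +3.
After: C3 has 1 bond to C, 3 bonds to O → oxidation state +3.
Δ = +3 − (+3) = 0, so no net redox change at C3.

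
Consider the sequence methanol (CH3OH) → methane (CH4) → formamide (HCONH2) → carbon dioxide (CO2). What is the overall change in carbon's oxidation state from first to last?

Carbon oxidation states along the series — methanol: -2, methane: -4, formamide: +2, carbon dioxide: +4.
Net change = +4 − (-2) = +6.

+6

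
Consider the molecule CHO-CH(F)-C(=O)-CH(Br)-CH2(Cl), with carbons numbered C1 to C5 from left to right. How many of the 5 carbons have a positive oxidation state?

Bonds to more-electronegative neighbours contribute +1 each, bonds to H or metals contribute −1 each, and C–C bonds contribute 0. Tallying each carbon:
C1: 1C, 1H, 2O → 0 − 1 + 2 = +1
C2: 2C, 1H, 1F → 0 − 1 + 1 = 0
C3: 2C, 2O → 0 + 2 = +2
C4: 2C, 1H, 1Br → 0 − 1 + 1 = 0
C5: 1C, 2H, 1Cl → 0 − 2 + 1 = -1
2 carbons (C1, C3) meet the condition.

2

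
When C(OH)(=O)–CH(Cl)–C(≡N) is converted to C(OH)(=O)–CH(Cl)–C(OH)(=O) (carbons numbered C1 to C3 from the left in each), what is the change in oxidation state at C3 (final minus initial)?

0

Before: C3 has 1 bond to C, 3 bonds to N → oxidation state +3.
After: C3 has 1 bond to C, 3 bonds to O → oxidation state +3.
Δ = +3 − (+3) = 0, so no net redox change at C3.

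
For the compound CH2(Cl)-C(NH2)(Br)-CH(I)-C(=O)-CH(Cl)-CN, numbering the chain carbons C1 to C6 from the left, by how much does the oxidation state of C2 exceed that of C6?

C2: 2C, 1N, 1Br → 0 + 1 + 1 = +2
C6: 1C, 3N → 0 + 3 = +3
Difference: +2 − (+3) = -1.

-1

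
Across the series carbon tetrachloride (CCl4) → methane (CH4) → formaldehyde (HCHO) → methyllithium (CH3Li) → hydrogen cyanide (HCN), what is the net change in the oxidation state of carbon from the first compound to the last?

Carbon oxidation states along the series — carbon tetrachloride: +4, methane: -4, formaldehyde: 0, methyllithium: -4, hydrogen cyanide: +2.
Net change = +2 − (+4) = -2.

-2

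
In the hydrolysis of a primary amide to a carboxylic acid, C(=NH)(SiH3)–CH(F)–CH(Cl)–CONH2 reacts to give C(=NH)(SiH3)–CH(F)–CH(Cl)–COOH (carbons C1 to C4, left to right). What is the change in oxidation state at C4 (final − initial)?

0

Before: C4 has 1 bond to C, 2 bonds to O, 1 bond to N → oxidation state +3.
After: C4 has 1 bond to C, 3 bonds to O → oxidation state +3.
Δ = +3 − (+3) = 0, so no net redox change at C4.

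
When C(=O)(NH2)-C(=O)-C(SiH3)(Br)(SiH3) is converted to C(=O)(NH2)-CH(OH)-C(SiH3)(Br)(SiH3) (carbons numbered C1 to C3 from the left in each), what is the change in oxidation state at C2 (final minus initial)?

-2

Before: C2 has 2 bonds to C, 2 bonds to O → oxidation state +2.
After: C2 has 2 bonds to C, 1 bond to H, 1 bond to O → oxidation state 0.
Δ = 0 − (+2) = -2, so this is a reduction at C2.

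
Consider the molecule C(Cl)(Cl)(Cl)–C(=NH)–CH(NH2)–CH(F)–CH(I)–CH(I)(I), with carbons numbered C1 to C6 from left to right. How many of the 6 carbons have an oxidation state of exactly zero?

3

Count +1 for every bond to an atom more electronegative than carbon and −1 for every bond to one less electronegative; C–C bonds are 0. Tallying each carbon:
C1: 1C, 3Cl → 0 + 3 = +3
C2: 2C, 2N → 0 + 2 = +2
C3: 2C, 1H, 1N → 0 − 1 + 1 = 0
C4: 2C, 1H, 1F → 0 − 1 + 1 = 0
C5: 2C, 1H, 1I → 0 − 1 + 1 = 0
C6: 1C, 1H, 2I → 0 − 1 + 2 = +1
3 carbons (C3, C4, C5) meet the condition.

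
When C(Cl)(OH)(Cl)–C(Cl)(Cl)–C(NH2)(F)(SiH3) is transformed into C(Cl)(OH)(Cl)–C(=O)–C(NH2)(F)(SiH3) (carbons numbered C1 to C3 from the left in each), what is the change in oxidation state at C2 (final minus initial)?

0

Before: C2 has 2 bonds to C, 2 bonds to Cl → oxidation state +2.
After: C2 has 2 bonds to C, 2 bonds to O → oxidation state +2.
Δ = +2 − (+2) = 0, so no net redox change at C2.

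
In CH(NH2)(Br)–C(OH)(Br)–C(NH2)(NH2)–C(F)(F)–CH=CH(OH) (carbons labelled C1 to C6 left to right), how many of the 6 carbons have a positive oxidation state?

4

Tallying each carbon's bonds:
C1: 1C, 1H, 1N, 1Br → 0 − 1 + 1 + 1 = +1
C2: 2C, 1O, 1Br → 0 + 1 + 1 = +2
C3: 2C, 2N → 0 + 2 = +2
C4: 2C, 2F → 0 + 2 = +2
C5: 3C, 1H → 0 − 1 = -1
C6: 2C, 1H, 1O → 0 − 1 + 1 = 0
4 carbons (C1, C2, C3, C4) meet the condition.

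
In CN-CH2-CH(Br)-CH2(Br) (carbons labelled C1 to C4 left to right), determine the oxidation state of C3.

Bonds to more-electronegative neighbours contribute +1 each, bonds to H or metals contribute −1 each, and C–C bonds contribute 0.
C3 has one bond to C (0), one bond to C (0), one bond to Br (+1), one bond to H (-1).
Oxidation state = 0 + 0 + 1 − 1 = 0.

0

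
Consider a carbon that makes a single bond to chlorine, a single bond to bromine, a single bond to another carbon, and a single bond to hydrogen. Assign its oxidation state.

Each bond to a more electronegative atom (O, N, halogen) counts +1, each bond to a less electronegative atom (H, metal, B, Si) counts −1, and each C–C bond counts 0.
The carbon has one bond to C (0), one bond to Cl (+1), one bond to H (-1), one bond to Br (+1).
Oxidation state = 0 + 1 − 1 + 1 = +1.

+1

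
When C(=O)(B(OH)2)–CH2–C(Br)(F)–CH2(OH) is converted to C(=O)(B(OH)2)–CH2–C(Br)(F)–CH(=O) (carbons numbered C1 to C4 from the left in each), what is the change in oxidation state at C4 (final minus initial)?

+2

Before: C4 has 1 bond to C, 2 bonds to H, 1 bond to O → oxidation state -1.
After: C4 has 1 bond to C, 1 bond to H, 2 bonds to O → oxidation state +1.
Δ = +1 − (-1) = +2, so this is an oxidation at C4.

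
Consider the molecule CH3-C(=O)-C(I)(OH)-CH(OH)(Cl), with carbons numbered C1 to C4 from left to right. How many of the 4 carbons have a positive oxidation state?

3

Tallying each carbon's bonds:
C1: 1C, 3H → 0 − 3 = -3
C2: 2C, 2O → 0 + 2 = +2
C3: 2C, 1O, 1I → 0 + 1 + 1 = +2
C4: 1C, 1H, 1O, 1Cl → 0 − 1 + 1 + 1 = +1
3 carbons (C2, C3, C4) meet the condition.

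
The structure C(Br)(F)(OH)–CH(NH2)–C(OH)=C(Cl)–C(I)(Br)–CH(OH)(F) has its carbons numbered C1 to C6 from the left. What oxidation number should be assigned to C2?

C2 has one bond to C (0), one bond to C (0), one bond to N (+1), one bond to H (-1).
Oxidation state = 0 + 0 + 1 − 1 = 0.

0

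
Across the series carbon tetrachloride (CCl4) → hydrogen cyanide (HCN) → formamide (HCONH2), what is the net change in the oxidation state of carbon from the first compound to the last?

Carbon oxidation states along the series — carbon tetrachloride: +4, hydrogen cyanide: +2, formamide: +2.
Net change = +2 − (+4) = -2.

-2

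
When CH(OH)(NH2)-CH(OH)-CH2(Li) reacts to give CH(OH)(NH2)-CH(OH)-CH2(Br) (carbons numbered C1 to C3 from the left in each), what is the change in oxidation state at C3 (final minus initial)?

+2

Before: C3 has 1 bond to C, 2 bonds to H, 1 bond to Li → oxidation state -3.
After: C3 has 1 bond to C, 2 bonds to H, 1 bond to Br → oxidation state -1.
Δ = -1 − (-3) = +2, so this is an oxidation at C3.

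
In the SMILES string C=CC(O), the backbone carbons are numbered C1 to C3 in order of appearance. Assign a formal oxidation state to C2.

-1

Bonds to more-electronegative neighbours contribute +1 each, bonds to H or metals contribute −1 each, and C–C bonds contribute 0.
C2 has a double bond to C (2×0 = 0), one bond to C (0), one bond to H (-1).
Oxidation state = 0 + 0 − 1 = -1.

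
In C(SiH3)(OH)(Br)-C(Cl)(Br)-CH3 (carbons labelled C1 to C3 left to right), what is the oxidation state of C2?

+2

C2 has one bond to C (0), one bond to C (0), one bond to Cl (+1), one bond to Br (+1).
Oxidation state = 0 + 0 + 1 + 1 = +2.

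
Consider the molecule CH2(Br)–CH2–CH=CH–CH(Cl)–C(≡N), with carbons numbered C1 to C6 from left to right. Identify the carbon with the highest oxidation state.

Tallying each carbon's bonds:
C1: 1C, 2H, 1Br → 0 − 2 + 1 = -1
C2: 2C, 2H → 0 − 2 = -2
C3: 3C, 1H → 0 − 1 = -1
C4: 3C, 1H → 0 − 1 = -1
C5: 2C, 1H, 1Cl → 0 − 1 + 1 = 0
C6: 1C, 3N → 0 + 3 = +3
The most oxidised carbon is C6 at +3.

C6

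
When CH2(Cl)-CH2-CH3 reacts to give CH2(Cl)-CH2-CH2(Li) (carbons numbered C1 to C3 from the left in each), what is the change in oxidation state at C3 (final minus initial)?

0

Before: C3 has 1 bond to C, 3 bonds to H → oxidation state -3.
After: C3 has 1 bond to C, 2 bonds to H, 1 bond to Li → oxidation state -3.
Δ = -3 − (-3) = 0, so no net redox change at C3.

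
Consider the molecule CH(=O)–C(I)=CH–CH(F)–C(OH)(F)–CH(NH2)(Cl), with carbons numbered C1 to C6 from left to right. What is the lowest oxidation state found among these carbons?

-1

Tallying each carbon's bonds:
C1: 1C, 1H, 2O → 0 − 1 + 2 = +1
C2: 3C, 1I → 0 + 1 = +1
C3: 3C, 1H → 0 − 1 = -1
C4: 2C, 1H, 1F → 0 − 1 + 1 = 0
C5: 2C, 1O, 1F → 0 + 1 + 1 = +2
C6: 1C, 1H, 1N, 1Cl → 0 − 1 + 1 + 1 = +1
The lowest value is -1.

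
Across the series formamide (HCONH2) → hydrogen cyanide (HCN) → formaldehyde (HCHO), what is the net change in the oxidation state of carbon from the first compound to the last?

-2

Carbon oxidation states along the series — formamide: +2, hydrogen cyanide: +2, formaldehyde: 0.
Net change = 0 − (+2) = -2.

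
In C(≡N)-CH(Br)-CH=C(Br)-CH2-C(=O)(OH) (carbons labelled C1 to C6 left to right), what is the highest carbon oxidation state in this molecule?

+3

Tallying each carbon's bonds:
C1: 1C, 3N → 0 + 3 = +3
C2: 2C, 1H, 1Br → 0 − 1 + 1 = 0
C3: 3C, 1H → 0 − 1 = -1
C4: 3C, 1Br → 0 + 1 = +1
C5: 2C, 2H → 0 − 2 = -2
C6: 1C, 3O → 0 + 3 = +3
The highest value is +3.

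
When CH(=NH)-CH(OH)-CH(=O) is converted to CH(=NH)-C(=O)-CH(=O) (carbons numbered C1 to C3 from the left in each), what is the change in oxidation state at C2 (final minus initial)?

+2

Before: C2 has 2 bonds to C, 1 bond to H, 1 bond to O → oxidation state 0.
After: C2 has 2 bonds to C, 2 bonds to O → oxidation state +2.
Δ = +2 − (0) = +2, so this is an oxidation at C2.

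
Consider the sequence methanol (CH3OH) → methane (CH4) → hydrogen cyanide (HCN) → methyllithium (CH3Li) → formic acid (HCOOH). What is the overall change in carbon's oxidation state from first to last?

Carbon oxidation states along the series — methanol: -2, methane: -4, hydrogen cyanide: +2, methyllithium: -4, formic acid: +2.
Net change = +2 − (-2) = +4.

+4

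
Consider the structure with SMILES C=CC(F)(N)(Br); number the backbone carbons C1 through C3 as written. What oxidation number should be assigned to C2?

-1

C2 has a double bond to C (2×0 = 0), one bond to C (0), one bond to H (-1).
Oxidation state = 0 + 0 − 1 = -1.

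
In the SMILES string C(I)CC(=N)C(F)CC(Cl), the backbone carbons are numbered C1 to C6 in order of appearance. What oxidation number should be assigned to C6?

-1

C6 has one bond to C (0), one bond to H (-1), one bond to Cl (+1), one bond to H (-1).
Oxidation state = 0 − 1 + 1 − 1 = -1.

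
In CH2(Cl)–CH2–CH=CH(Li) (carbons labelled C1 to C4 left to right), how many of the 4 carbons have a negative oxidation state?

4

Tallying each carbon's bonds:
C1: 1C, 2H, 1Cl → 0 − 2 + 1 = -1
C2: 2C, 2H → 0 − 2 = -2
C3: 3C, 1H → 0 − 1 = -1
C4: 2C, 1H, 1Li → 0 − 1 − 1 = -2
4 carbons (C1, C2, C3, C4) meet the condition.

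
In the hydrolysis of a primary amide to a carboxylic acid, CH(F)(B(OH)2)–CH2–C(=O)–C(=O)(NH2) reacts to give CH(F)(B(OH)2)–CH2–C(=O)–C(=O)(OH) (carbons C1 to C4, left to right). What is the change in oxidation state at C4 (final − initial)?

Before: C4 has 1 bond to C, 2 bonds to O, 1 bond to N → oxidation state +3.
After: C4 has 1 bond to C, 3 bonds to O → oxidation state +3.
Δ = +3 − (+3) = 0, so no net redox change at C4.

0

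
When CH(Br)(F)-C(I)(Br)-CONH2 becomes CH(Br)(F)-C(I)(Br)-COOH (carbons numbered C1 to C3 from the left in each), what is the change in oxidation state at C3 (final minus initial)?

Before: C3 has 1 bond to C, 2 bonds to O, 1 bond to N → oxidation state +3.
After: C3 has 1 bond to C, 3 bonds to O → oxidation state +3.
Δ = +3 − (+3) = 0, so no net redox change at C3.

0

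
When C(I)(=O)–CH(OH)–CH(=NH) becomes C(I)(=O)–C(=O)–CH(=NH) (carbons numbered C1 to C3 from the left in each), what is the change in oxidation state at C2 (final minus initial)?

Before: C2 has 2 bonds to C, 1 bond to H, 1 bond to O → oxidation state 0.
After: C2 has 2 bonds to C, 2 bonds to O → oxidation state +2.
Δ = +2 − (0) = +2, so this is an oxidation at C2.

+2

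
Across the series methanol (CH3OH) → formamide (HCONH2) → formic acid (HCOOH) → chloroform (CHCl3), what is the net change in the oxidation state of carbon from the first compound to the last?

+4

Carbon oxidation states along the series — methanol: -2, formamide: +2, formic acid: +2, chloroform: +2.
Net change = +2 − (-2) = +4.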